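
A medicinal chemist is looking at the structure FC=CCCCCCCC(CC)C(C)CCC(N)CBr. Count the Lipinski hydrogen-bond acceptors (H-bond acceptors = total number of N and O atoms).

1

N atoms: 1; O atoms: 0.
Lipinski HBA = 1 + 0 = 1.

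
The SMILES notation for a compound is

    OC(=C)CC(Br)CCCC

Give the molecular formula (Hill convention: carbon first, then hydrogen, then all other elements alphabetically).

Walk through each heavy atom and fill implicit hydrogens from standard valence (C 4, N 3, O 2, S 2, halogen 1):
  atom 1: O, bond orders sum to 1 (valence 2) → 1 H
  atom 2: C, bond orders sum to 4 (valence 4) → 0 H
  atom 3: C, bond orders sum to 2 (valence 4) → 2 H
  atom 4: C, bond orders sum to 2 (valence 4) → 2 H
  atom 5: C, bond orders sum to 3 (valence 4) → 1 H
  atom 6: Br (halogen, monovalent) → 0 H
  atom 7: C, bond orders sum to 2 (valence 4) → 2 H
  atom 8: C, bond orders sum to 2 (valence 4) → 2 H
  atom 9: C, bond orders sum to 2 (valence 4) → 2 H
  atom 10: C, bond orders sum to 1 (valence 4) → 3 H
Totals → C:8, H:15, Br:1, O:1.
In Hill order: C8H15BrO.

C8H15BrO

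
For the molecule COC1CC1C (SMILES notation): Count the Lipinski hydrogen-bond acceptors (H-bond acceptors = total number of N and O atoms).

N atoms: 0; O atoms: 1.
Lipinski HBA = 0 + 1 = 1.

1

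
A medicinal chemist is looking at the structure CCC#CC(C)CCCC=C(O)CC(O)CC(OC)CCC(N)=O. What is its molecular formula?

C19H33NO4

Walk through each heavy atom and fill implicit hydrogens from standard valence (C 4, N 3, O 2, S 2, halogen 1):
  atom 1: C, bond orders sum to 1 (valence 4) → 3 H
  atom 2: C, bond orders sum to 2 (valence 4) → 2 H
  atom 3: C, bond orders sum to 4 (valence 4) → 0 H
  atom 4: C, bond orders sum to 4 (valence 4) → 0 H
  atom 5: C, bond orders sum to 3 (valence 4) → 1 H
  atom 6: C, bond orders sum to 1 (valence 4) → 3 H
  atom 7: C, bond orders sum to 2 (valence 4) → 2 H
  atom 8: C, bond orders sum to 2 (valence 4) → 2 H
  atom 9: C, bond orders sum to 2 (valence 4) → 2 H
  atom 10: C, bond orders sum to 3 (valence 4) → 1 H
  atom 11: C, bond orders sum to 4 (valence 4) → 0 H
  atom 12: O, bond orders sum to 1 (valence 2) → 1 H
  atom 13: C, bond orders sum to 2 (valence 4) → 2 H
  atom 14: C, bond orders sum to 3 (valence 4) → 1 H
  atom 15: O, bond orders sum to 1 (valence 2) → 1 H
  atom 16: C, bond orders sum to 2 (valence 4) → 2 H
  atom 17: C, bond orders sum to 3 (valence 4) → 1 H
  atom 18: O, bond orders sum to 2 (valence 2) → 0 H
  atom 19: C, bond orders sum to 1 (valence 4) → 3 H
  atom 20: C, bond orders sum to 2 (valence 4) → 2 H
  atom 21: C, bond orders sum to 2 (valence 4) → 2 H
  atom 22: C, bond orders sum to 4 (valence 4) → 0 H
  atom 23: N, bond orders sum to 1 (valence 3) → 2 H
  atom 24: O, bond orders sum to 2 (valence 2) → 0 H
Totals → C:19, H:33, N:1, O:4.
In Hill order: C19H33NO4.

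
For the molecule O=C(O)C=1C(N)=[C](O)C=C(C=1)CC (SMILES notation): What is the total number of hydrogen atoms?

Walk through each heavy atom and fill implicit hydrogens from standard valence (C 4, N 3, O 2, S 2, halogen 1):
  atom 1: O, bond orders sum to 2 (valence 2) → 0 H
  atom 2: C, bond orders sum to 4 (valence 4) → 0 H
  atom 3: O, bond orders sum to 1 (valence 2) → 1 H
  atom 4: C, bond orders sum to 4 (valence 4) → 0 H
  atom 5: C, bond orders sum to 4 (valence 4) → 0 H
  atom 6: N, bond orders sum to 1 (valence 3) → 2 H
  atom 7: C with explicit H count 0
  atom 8: O, bond orders sum to 1 (valence 2) → 1 H
  atom 9: C, bond orders sum to 3 (valence 4) → 1 H
  atom 10: C, bond orders sum to 4 (valence 4) → 0 H
  atom 11: C, bond orders sum to 3 (valence 4) → 1 H
  atom 12: C, bond orders sum to 2 (valence 4) → 2 H
  atom 13: C, bond orders sum to 1 (valence 4) → 3 H
Total hydrogens: 11.

11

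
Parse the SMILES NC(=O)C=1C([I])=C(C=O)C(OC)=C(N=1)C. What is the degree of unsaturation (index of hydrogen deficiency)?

Degree of unsaturation = (number of rings) + (number of π bonds).
Ring closures in the SMILES: 1.
π bonds: 5 double bonds (each 1 DoU) → 5 DoU from unsaturation.
Total DoU = 1 + 5 = 6.

6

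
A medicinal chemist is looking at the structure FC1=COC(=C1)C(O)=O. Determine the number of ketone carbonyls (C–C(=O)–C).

Scan the SMILES for the ketone motif — none present.
Groups that are present: 1 carboxylic acid.

0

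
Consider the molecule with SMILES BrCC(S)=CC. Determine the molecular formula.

Walk through each heavy atom and fill implicit hydrogens from standard valence (C 4, N 3, O 2, S 2, halogen 1):
  atom 1: Br (halogen, monovalent) → 0 H
  atom 2: C, bond orders sum to 2 (valence 4) → 2 H
  atom 3: C, bond orders sum to 4 (valence 4) → 0 H
  atom 4: S, bond orders sum to 1 (valence 2) → 1 H
  atom 5: C, bond orders sum to 3 (valence 4) → 1 H
  atom 6: C, bond orders sum to 1 (valence 4) → 3 H
Totals → C:4, H:7, Br:1, S:1.

C4H7BrS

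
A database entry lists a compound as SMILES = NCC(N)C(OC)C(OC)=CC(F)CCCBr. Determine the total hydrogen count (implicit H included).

Walk through each heavy atom and fill implicit hydrogens from standard valence (C 4, N 3, O 2, S 2, halogen 1):
  atom 1: N, bond orders sum to 1 (valence 3) → 2 H
  atom 2: C, bond orders sum to 2 (valence 4) → 2 H
  atom 3: C, bond orders sum to 3 (valence 4) → 1 H
  atom 4: N, bond orders sum to 1 (valence 3) → 2 H
  atom 5: C, bond orders sum to 3 (valence 4) → 1 H
  atom 6: O, bond orders sum to 2 (valence 2) → 0 H
  atom 7: C, bond orders sum to 1 (valence 4) → 3 H
  atom 8: C, bond orders sum to 4 (valence 4) → 0 H
  atom 9: O, bond orders sum to 2 (valence 2) → 0 H
  atom 10: C, bond orders sum to 1 (valence 4) → 3 H
  atom 11: C, bond orders sum to 3 (valence 4) → 1 H
  atom 12: C, bond orders sum to 3 (valence 4) → 1 H
  atom 13: F (halogen, monovalent) → 0 H
  atom 14: C, bond orders sum to 2 (valence 4) → 2 H
  atom 15: C, bond orders sum to 2 (valence 4) → 2 H
  atom 16: C, bond orders sum to 2 (valence 4) → 2 H
  atom 17: Br (halogen, monovalent) → 0 H
Total hydrogens: 22.

22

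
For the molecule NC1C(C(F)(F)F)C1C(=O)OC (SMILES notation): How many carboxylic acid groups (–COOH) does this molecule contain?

0

Scan the SMILES for the carboxylic acid motif — none present.
Groups that are present: 1 ester, 1 primary amine.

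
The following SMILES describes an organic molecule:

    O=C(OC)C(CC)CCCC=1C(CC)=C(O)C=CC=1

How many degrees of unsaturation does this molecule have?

Degree of unsaturation = (number of rings) + (number of π bonds).
Ring closures in the SMILES: 1.
π bonds: 4 double bonds (each 1 DoU) → 4 DoU from unsaturation.
Total DoU = 1 + 4 = 5.

5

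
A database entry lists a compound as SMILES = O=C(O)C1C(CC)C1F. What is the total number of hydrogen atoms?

9

Walk through each heavy atom and fill implicit hydrogens from standard valence (C 4, N 3, O 2, S 2, halogen 1):
  atom 1: O, bond orders sum to 2 (valence 2) → 0 H
  atom 2: C, bond orders sum to 4 (valence 4) → 0 H
  atom 3: O, bond orders sum to 1 (valence 2) → 1 H
  atom 4: C, bond orders sum to 3 (valence 4) → 1 H
  atom 5: C, bond orders sum to 3 (valence 4) → 1 H
  atom 6: C, bond orders sum to 2 (valence 4) → 2 H
  atom 7: C, bond orders sum to 1 (valence 4) → 3 H
  atom 8: C, bond orders sum to 3 (valence 4) → 1 H
  atom 9: F (halogen, monovalent) → 0 H
Total hydrogens: 9.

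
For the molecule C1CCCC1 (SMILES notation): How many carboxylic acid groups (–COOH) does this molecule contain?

Scan the SMILES for the carboxylic acid motif — none present.

0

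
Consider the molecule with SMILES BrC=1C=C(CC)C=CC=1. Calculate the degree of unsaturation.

4

Molecular formula: C8H9Br.
DoU = (2C + 2 + N − H − X) / 2, where X is the halogen count and O/S are ignored.
    = (2·8 + 2 + 0 − 9 − 1) / 2 = 8 / 2 = 4.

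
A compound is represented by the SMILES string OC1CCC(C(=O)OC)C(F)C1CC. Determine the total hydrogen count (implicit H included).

Walk through each heavy atom and fill implicit hydrogens from standard valence (C 4, N 3, O 2, S 2, halogen 1):
  atom 1: O, bond orders sum to 1 (valence 2) → 1 H
  atom 2: C, bond orders sum to 3 (valence 4) → 1 H
  atom 3: C, bond orders sum to 2 (valence 4) → 2 H
  atom 4: C, bond orders sum to 2 (valence 4) → 2 H
  atom 5: C, bond orders sum to 3 (valence 4) → 1 H
  atom 6: C, bond orders sum to 4 (valence 4) → 0 H
  atom 7: O, bond orders sum to 2 (valence 2) → 0 H
  atom 8: O, bond orders sum to 2 (valence 2) → 0 H
  atom 9: C, bond orders sum to 1 (valence 4) → 3 H
  atom 10: C, bond orders sum to 3 (valence 4) → 1 H
  atom 11: F (halogen, monovalent) → 0 H
  atom 12: C, bond orders sum to 3 (valence 4) → 1 H
  atom 13: C, bond orders sum to 2 (valence 4) → 2 H
  atom 14: C, bond orders sum to 1 (valence 4) → 3 H
Total hydrogens: 17.

17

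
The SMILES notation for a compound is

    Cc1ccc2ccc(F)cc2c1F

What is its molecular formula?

C11H8F2

Walk through each heavy atom and fill implicit hydrogens from standard valence (C 4, N 3, O 2, S 2, halogen 1); for lowercase aromatic atoms, an aromatic c carries 1 H when it has two neighbours and 0 H with three, and aromatic n carries 0 H:
  atom 1: C, bond orders sum to 1 (valence 4) → 3 H
  atom 2: aromatic c, 3 neighbours → 0 H
  atom 3: aromatic c, 2 neighbours → 1 H
  atom 4: aromatic c, 2 neighbours → 1 H
  atom 5: aromatic c, 3 neighbours → 0 H
  atom 6: aromatic c, 2 neighbours → 1 H
  atom 7: aromatic c, 2 neighbours → 1 H
  atom 8: aromatic c, 3 neighbours → 0 H
  atom 9: F (halogen, monovalent) → 0 H
  atom 10: aromatic c, 2 neighbours → 1 H
  atom 11: aromatic c, 3 neighbours → 0 H
  atom 12: aromatic c, 3 neighbours → 0 H
  atom 13: F (halogen, monovalent) → 0 H
Totals → C:11, H:8, F:2.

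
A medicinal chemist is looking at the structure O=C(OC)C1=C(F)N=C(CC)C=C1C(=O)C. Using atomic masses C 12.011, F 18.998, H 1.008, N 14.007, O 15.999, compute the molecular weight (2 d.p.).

First, the molecular formula is C11H12FNO3 (counting implicit H from valence).
  C: 11 × 12.011 = 132.121
  F: 1 × 18.998 = 18.998
  H: 12 × 1.008 = 12.096
  N: 1 × 14.007 = 14.007
  O: 3 × 15.999 = 47.997
Sum: 11×12.011 + 1×18.998 + 12×1.008 + 1×14.007 + 3×15.999 = 225.219 → 225.22 g/mol.

225.22 g/mol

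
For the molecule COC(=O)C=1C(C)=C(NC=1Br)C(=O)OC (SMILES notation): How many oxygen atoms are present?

Scan the SMILES for O atoms (remember two-letter symbols like Cl and Br are single atoms).
Oxygen count: 4.

4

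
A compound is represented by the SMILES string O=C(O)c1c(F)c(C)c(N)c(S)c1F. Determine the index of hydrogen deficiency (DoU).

Molecular formula: C8H7F2NO2S.
DoU = (2C + 2 + N − H − X) / 2, where X is the halogen count and O/S are ignored.
    = (2·8 + 2 + 1 − 7 − 2) / 2 = 10 / 2 = 5.

5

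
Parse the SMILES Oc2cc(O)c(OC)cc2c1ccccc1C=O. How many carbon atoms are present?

14

Count every carbon token in the SMILES (each C, including those in ring-closure positions and inside branches).
Carbon count: 14.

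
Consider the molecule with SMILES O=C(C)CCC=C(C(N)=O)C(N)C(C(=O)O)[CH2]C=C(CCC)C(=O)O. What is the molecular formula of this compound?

Walk through each heavy atom and fill implicit hydrogens from standard valence (C 4, N 3, O 2, S 2, halogen 1):
  atom 1: O, bond orders sum to 2 (valence 2) → 0 H
  atom 2: C, bond orders sum to 4 (valence 4) → 0 H
  atom 3: C, bond orders sum to 1 (valence 4) → 3 H
  atom 4: C, bond orders sum to 2 (valence 4) → 2 H
  atom 5: C, bond orders sum to 2 (valence 4) → 2 H
  atom 6: C, bond orders sum to 3 (valence 4) → 1 H
  atom 7: C, bond orders sum to 4 (valence 4) → 0 H
  atom 8: C, bond orders sum to 4 (valence 4) → 0 H
  atom 9: N, bond orders sum to 1 (valence 3) → 2 H
  atom 10: O, bond orders sum to 2 (valence 2) → 0 H
  atom 11: C, bond orders sum to 3 (valence 4) → 1 H
  atom 12: N, bond orders sum to 1 (valence 3) → 2 H
  atom 13: C, bond orders sum to 3 (valence 4) → 1 H
  atom 14: C, bond orders sum to 4 (valence 4) → 0 H
  atom 15: O, bond orders sum to 2 (valence 2) → 0 H
  atom 16: O, bond orders sum to 1 (valence 2) → 1 H
  atom 17: C with explicit H count 2
  atom 18: C, bond orders sum to 3 (valence 4) → 1 H
  atom 19: C, bond orders sum to 4 (valence 4) → 0 H
  atom 20: C, bond orders sum to 2 (valence 4) → 2 H
  atom 21: C, bond orders sum to 2 (valence 4) → 2 H
  atom 22: C, bond orders sum to 1 (valence 4) → 3 H
  atom 23: C, bond orders sum to 4 (valence 4) → 0 H
  atom 24: O, bond orders sum to 2 (valence 2) → 0 H
  atom 25: O, bond orders sum to 1 (valence 2) → 1 H
Totals → C:17, H:26, N:2, O:6.
In Hill order: C17H26N2O6.

C17H26N2O6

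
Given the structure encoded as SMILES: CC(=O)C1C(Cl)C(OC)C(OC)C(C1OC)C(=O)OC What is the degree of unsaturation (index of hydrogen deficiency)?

Degree of unsaturation = (number of rings) + (number of π bonds).
Ring closures in the SMILES: 1.
π bonds: 2 double bonds (each 1 DoU) → 2 DoU from unsaturation.
Total DoU = 1 + 2 = 3.

3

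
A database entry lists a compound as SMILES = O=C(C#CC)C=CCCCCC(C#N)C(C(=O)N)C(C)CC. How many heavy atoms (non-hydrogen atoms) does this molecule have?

22

Every atom symbol written in the SMILES (organic subset) is one heavy atom; implicit H are not written.
Heavy atoms by element → C:18, N:2, O:2.
Total: 22.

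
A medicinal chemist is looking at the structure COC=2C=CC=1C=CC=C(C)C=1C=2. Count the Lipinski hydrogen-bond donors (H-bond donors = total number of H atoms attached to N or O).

0

Donors: find every N or O and count the H atoms it carries.
  atom 2 (O): bond orders sum to 2 → 0 H
Lipinski HBD = 0.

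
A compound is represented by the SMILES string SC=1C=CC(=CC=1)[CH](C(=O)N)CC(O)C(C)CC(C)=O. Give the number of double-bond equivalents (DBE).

Degree of unsaturation = (number of rings) + (number of π bonds).
Ring closures in the SMILES: 1.
π bonds: 5 double bonds (each 1 DoU) → 5 DoU from unsaturation.
Total DoU = 1 + 5 = 6.

6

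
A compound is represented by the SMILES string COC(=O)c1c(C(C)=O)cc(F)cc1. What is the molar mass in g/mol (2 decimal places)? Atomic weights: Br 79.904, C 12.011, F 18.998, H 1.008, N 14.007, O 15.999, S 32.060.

First, the molecular formula is C10H9FO3 (counting implicit H from valence).
  C: 10 × 12.011 = 120.110
  F: 1 × 18.998 = 18.998
  H: 9 × 1.008 = 9.072
  O: 3 × 15.999 = 47.997
Sum: 10×12.011 + 1×18.998 + 9×1.008 + 3×15.999 = 196.177 → 196.18 g/mol.

196.18 g/mol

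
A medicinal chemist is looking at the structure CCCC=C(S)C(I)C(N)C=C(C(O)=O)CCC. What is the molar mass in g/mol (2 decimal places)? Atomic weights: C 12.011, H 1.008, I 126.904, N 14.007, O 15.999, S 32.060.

383.29 g/mol

First, the molecular formula is C13H22INO2S (counting implicit H from valence).
  C: 13 × 12.011 = 156.143
  H: 22 × 1.008 = 22.176
  I: 1 × 126.904 = 126.904
  N: 1 × 14.007 = 14.007
  O: 2 × 15.999 = 31.998
  S: 1 × 32.060 = 32.060
Sum: 13×12.011 + 22×1.008 + 1×126.904 + 1×14.007 + 2×15.999 + 1×32.060 = 383.288 → 383.29 g/mol.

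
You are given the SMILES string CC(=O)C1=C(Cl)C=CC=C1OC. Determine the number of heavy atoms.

Every atom symbol written in the SMILES (organic subset) is one heavy atom; implicit H are not written.
Heavy atoms by element → C:9, Cl:1, O:2.
Total: 12.

12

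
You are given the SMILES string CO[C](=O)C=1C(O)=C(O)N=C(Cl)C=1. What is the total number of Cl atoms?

1

Scan the SMILES for Cl atoms (remember two-letter symbols like Cl and Br are single atoms).
Chlorine count: 1.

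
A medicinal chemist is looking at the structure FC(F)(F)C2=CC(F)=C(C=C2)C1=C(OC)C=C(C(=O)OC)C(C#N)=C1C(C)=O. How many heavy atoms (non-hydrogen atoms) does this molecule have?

28

Every atom symbol written in the SMILES (organic subset) is one heavy atom; implicit H are not written.
Heavy atoms by element → C:19, F:4, N:1, O:4.
Total: 28.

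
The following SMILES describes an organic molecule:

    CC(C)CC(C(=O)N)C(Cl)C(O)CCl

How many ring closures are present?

0

In SMILES, each pair of matching ring-closure digits denotes one ring-closing bond; the number of such bonds equals the number of independent rings.
Ring-closure bonds here: 0.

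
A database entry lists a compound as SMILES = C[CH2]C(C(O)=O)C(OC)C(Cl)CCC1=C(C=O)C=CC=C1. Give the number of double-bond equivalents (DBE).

6

Molecular formula: C16H21ClO4.
DoU = (2C + 2 + N − H − X) / 2, where X is the halogen count and O/S are ignored.
    = (2·16 + 2 + 0 − 21 − 1) / 2 = 12 / 2 = 6.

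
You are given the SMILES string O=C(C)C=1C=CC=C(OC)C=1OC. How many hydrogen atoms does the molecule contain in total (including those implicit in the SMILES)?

12

Walk through each heavy atom and fill implicit hydrogens from standard valence (C 4, N 3, O 2, S 2, halogen 1):
  atom 1: O, bond orders sum to 2 (valence 2) → 0 H
  atom 2: C, bond orders sum to 4 (valence 4) → 0 H
  atom 3: C, bond orders sum to 1 (valence 4) → 3 H
  atom 4: C, bond orders sum to 4 (valence 4) → 0 H
  atom 5: C, bond orders sum to 3 (valence 4) → 1 H
  atom 6: C, bond orders sum to 3 (valence 4) → 1 H
  atom 7: C, bond orders sum to 3 (valence 4) → 1 H
  atom 8: C, bond orders sum to 4 (valence 4) → 0 H
  atom 9: O, bond orders sum to 2 (valence 2) → 0 H
  atom 10: C, bond orders sum to 1 (valence 4) → 3 H
  atom 11: C, bond orders sum to 4 (valence 4) → 0 H
  atom 12: O, bond orders sum to 2 (valence 2) → 0 H
  atom 13: C, bond orders sum to 1 (valence 4) → 3 H
Total hydrogens: 12.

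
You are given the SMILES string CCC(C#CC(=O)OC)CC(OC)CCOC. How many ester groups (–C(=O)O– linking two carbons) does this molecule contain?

The ester motif appears at heavy-atom position 6 in the SMILES.
Other groups present: 1 alkyne, 2 ether.
Ester count: 1.

1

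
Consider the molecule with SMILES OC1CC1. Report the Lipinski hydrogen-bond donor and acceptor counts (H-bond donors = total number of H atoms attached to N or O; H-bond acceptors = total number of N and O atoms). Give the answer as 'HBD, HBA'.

1, 1

Donors: find every N or O and count the H atoms it carries.
  atom 1 (O): bond orders sum to 1 → 1 H
Lipinski HBD = 1.
Acceptors: N atoms = 0, O atoms = 1 → HBA = 1.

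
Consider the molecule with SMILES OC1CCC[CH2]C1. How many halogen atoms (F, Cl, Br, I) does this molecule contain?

0

Scan the SMILES for the halogen motif — none present.
Groups that are present: 1 hydroxyl.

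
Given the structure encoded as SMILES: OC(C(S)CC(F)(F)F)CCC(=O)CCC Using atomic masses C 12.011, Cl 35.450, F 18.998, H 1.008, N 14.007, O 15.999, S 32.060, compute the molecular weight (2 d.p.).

First, the molecular formula is C10H17F3O2S (counting implicit H from valence).
  C: 10 × 12.011 = 120.110
  F: 3 × 18.998 = 56.994
  H: 17 × 1.008 = 17.136
  O: 2 × 15.999 = 31.998
  S: 1 × 32.060 = 32.060
Sum: 10×12.011 + 3×18.998 + 17×1.008 + 2×15.999 + 1×32.060 = 258.298 → 258.30 g/mol.

258.30 g/mol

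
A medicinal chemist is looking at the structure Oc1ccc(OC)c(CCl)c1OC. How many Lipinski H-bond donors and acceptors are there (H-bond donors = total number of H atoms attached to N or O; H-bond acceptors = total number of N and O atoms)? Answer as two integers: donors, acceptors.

1, 3

Donors: find every N or O and count the H atoms it carries.
  atom 1 (O): bond orders sum to 1 → 1 H
  atom 6 (O): bond orders sum to 2 → 0 H
  atom 12 (O): bond orders sum to 2 → 0 H
Lipinski HBD = 1.
Acceptors: N atoms = 0, O atoms = 3 → HBA = 3.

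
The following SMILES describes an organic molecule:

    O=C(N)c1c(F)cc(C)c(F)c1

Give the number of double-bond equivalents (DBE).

5

Molecular formula: C8H7F2NO.
DoU = (2C + 2 + N − H − X) / 2, where X is the halogen count and O/S are ignored.
    = (2·8 + 2 + 1 − 7 − 2) / 2 = 10 / 2 = 5.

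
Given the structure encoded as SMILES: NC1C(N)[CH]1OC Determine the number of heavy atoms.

7

Every atom symbol written in the SMILES (organic subset) is one heavy atom; implicit H are not written.
Heavy atoms by element → C:4, N:2, O:1.
Total: 7.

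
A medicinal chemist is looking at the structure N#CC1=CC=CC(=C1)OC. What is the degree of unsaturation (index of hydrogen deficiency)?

6

Molecular formula: C8H7NO.
DoU = (2C + 2 + N − H − X) / 2, where X is the halogen count and O/S are ignored.
    = (2·8 + 2 + 1 − 7 − 0) / 2 = 12 / 2 = 6.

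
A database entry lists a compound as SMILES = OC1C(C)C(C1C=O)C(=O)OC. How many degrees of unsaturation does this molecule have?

3

Molecular formula: C8H12O4.
DoU = (2C + 2 + N − H − X) / 2, where X is the halogen count and O/S are ignored.
    = (2·8 + 2 + 0 − 12 − 0) / 2 = 6 / 2 = 3.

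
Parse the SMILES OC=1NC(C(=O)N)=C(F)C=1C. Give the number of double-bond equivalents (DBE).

4

Degree of unsaturation = (number of rings) + (number of π bonds).
Ring closures in the SMILES: 1.
π bonds: 3 double bonds (each 1 DoU) → 3 DoU from unsaturation.
Total DoU = 1 + 3 = 4.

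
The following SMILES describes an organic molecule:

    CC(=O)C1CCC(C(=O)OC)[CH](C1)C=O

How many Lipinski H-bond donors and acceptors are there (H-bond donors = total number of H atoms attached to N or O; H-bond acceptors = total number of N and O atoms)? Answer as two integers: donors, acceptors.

Donors: find every N or O and count the H atoms it carries.
  atom 3 (O): bond orders sum to 2 → 0 H
  atom 9 (O): bond orders sum to 2 → 0 H
  atom 10 (O): bond orders sum to 2 → 0 H
  atom 15 (O): bond orders sum to 2 → 0 H
Lipinski HBD = 0.
Acceptors: N atoms = 0, O atoms = 4 → HBA = 4.

0, 4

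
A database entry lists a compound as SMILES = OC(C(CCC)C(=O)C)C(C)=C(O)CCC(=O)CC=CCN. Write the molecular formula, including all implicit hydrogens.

Walk through each heavy atom and fill implicit hydrogens from standard valence (C 4, N 3, O 2, S 2, halogen 1):
  atom 1: O, bond orders sum to 1 (valence 2) → 1 H
  atom 2: C, bond orders sum to 3 (valence 4) → 1 H
  atom 3: C, bond orders sum to 3 (valence 4) → 1 H
  atom 4: C, bond orders sum to 2 (valence 4) → 2 H
  atom 5: C, bond orders sum to 2 (valence 4) → 2 H
  atom 6: C, bond orders sum to 1 (valence 4) → 3 H
  atom 7: C, bond orders sum to 4 (valence 4) → 0 H
  atom 8: O, bond orders sum to 2 (valence 2) → 0 H
  atom 9: C, bond orders sum to 1 (valence 4) → 3 H
  atom 10: C, bond orders sum to 4 (valence 4) → 0 H
  atom 11: C, bond orders sum to 1 (valence 4) → 3 H
  atom 12: C, bond orders sum to 4 (valence 4) → 0 H
  atom 13: O, bond orders sum to 1 (valence 2) → 1 H
  atom 14: C, bond orders sum to 2 (valence 4) → 2 H
  atom 15: C, bond orders sum to 2 (valence 4) → 2 H
  atom 16: C, bond orders sum to 4 (valence 4) → 0 H
  atom 17: O, bond orders sum to 2 (valence 2) → 0 H
  atom 18: C, bond orders sum to 2 (valence 4) → 2 H
  atom 19: C, bond orders sum to 3 (valence 4) → 1 H
  atom 20: C, bond orders sum to 3 (valence 4) → 1 H
  atom 21: C, bond orders sum to 2 (valence 4) → 2 H
  atom 22: N, bond orders sum to 1 (valence 3) → 2 H
Totals → C:17, H:29, N:1, O:4.
In Hill order: C17H29NO4.

C17H29NO4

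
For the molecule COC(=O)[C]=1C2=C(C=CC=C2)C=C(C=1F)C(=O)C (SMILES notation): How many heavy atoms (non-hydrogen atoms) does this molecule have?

Every atom symbol written in the SMILES (organic subset) is one heavy atom; implicit H are not written.
Heavy atoms by element → C:14, F:1, O:3.
Total: 18.

18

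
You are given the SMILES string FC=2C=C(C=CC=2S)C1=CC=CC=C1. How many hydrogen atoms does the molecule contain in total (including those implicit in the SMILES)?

Walk through each heavy atom and fill implicit hydrogens from standard valence (C 4, N 3, O 2, S 2, halogen 1):
  atom 1: F (halogen, monovalent) → 0 H
  atom 2: C, bond orders sum to 4 (valence 4) → 0 H
  atom 3: C, bond orders sum to 3 (valence 4) → 1 H
  atom 4: C, bond orders sum to 4 (valence 4) → 0 H
  atom 5: C, bond orders sum to 3 (valence 4) → 1 H
  atom 6: C, bond orders sum to 3 (valence 4) → 1 H
  atom 7: C, bond orders sum to 4 (valence 4) → 0 H
  atom 8: S, bond orders sum to 1 (valence 2) → 1 H
  atom 9: C, bond orders sum to 4 (valence 4) → 0 H
  atom 10: C, bond orders sum to 3 (valence 4) → 1 H
  atom 11: C, bond orders sum to 3 (valence 4) → 1 H
  atom 12: C, bond orders sum to 3 (valence 4) → 1 H
  atom 13: C, bond orders sum to 3 (valence 4) → 1 H
  atom 14: C, bond orders sum to 3 (valence 4) → 1 H
Total hydrogens: 9.

9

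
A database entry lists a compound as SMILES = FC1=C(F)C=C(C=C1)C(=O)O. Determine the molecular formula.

Walk through each heavy atom and fill implicit hydrogens from standard valence (C 4, N 3, O 2, S 2, halogen 1):
  atom 1: F (halogen, monovalent) → 0 H
  atom 2: C, bond orders sum to 4 (valence 4) → 0 H
  atom 3: C, bond orders sum to 4 (valence 4) → 0 H
  atom 4: F (halogen, monovalent) → 0 H
  atom 5: C, bond orders sum to 3 (valence 4) → 1 H
  atom 6: C, bond orders sum to 4 (valence 4) → 0 H
  atom 7: C, bond orders sum to 3 (valence 4) → 1 H
  atom 8: C, bond orders sum to 3 (valence 4) → 1 H
  atom 9: C, bond orders sum to 4 (valence 4) → 0 H
  atom 10: O, bond orders sum to 2 (valence 2) → 0 H
  atom 11: O, bond orders sum to 1 (valence 2) → 1 H
Totals → C:7, H:4, F:2, O:2.
In Hill order: C7H4F2O2.

C7H4F2O2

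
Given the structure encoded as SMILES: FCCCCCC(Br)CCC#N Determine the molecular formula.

Walk through each heavy atom and fill implicit hydrogens from standard valence (C 4, N 3, O 2, S 2, halogen 1):
  atom 1: F (halogen, monovalent) → 0 H
  atom 2: C, bond orders sum to 2 (valence 4) → 2 H
  atom 3: C, bond orders sum to 2 (valence 4) → 2 H
  atom 4: C, bond orders sum to 2 (valence 4) → 2 H
  atom 5: C, bond orders sum to 2 (valence 4) → 2 H
  atom 6: C, bond orders sum to 2 (valence 4) → 2 H
  atom 7: C, bond orders sum to 3 (valence 4) → 1 H
  atom 8: Br (halogen, monovalent) → 0 H
  atom 9: C, bond orders sum to 2 (valence 4) → 2 H
  atom 10: C, bond orders sum to 2 (valence 4) → 2 H
  atom 11: C, bond orders sum to 4 (valence 4) → 0 H
  atom 12: N, bond orders sum to 3 (valence 3) → 0 H
Totals → C:9, H:15, Br:1, F:1, N:1.

C9H15BrFN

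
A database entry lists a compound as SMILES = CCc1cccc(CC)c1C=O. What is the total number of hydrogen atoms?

Walk through each heavy atom and fill implicit hydrogens from standard valence (C 4, N 3, O 2, S 2, halogen 1); for lowercase aromatic atoms, an aromatic c carries 1 H when it has two neighbours and 0 H with three, and aromatic n carries 0 H:
  atom 1: C, bond orders sum to 1 (valence 4) → 3 H
  atom 2: C, bond orders sum to 2 (valence 4) → 2 H
  atom 3: aromatic c, 3 neighbours → 0 H
  atom 4: aromatic c, 2 neighbours → 1 H
  atom 5: aromatic c, 2 neighbours → 1 H
  atom 6: aromatic c, 2 neighbours → 1 H
  atom 7: aromatic c, 3 neighbours → 0 H
  atom 8: C, bond orders sum to 2 (valence 4) → 2 H
  atom 9: C, bond orders sum to 1 (valence 4) → 3 H
  atom 10: aromatic c, 3 neighbours → 0 H
  atom 11: C, bond orders sum to 3 (valence 4) → 1 H
  atom 12: O, bond orders sum to 2 (valence 2) → 0 H
Total hydrogens: 14.

14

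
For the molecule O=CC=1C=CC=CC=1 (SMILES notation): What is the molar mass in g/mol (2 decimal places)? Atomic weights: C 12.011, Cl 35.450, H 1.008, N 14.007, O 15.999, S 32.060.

106.12 g/mol

First, the molecular formula is C7H6O (counting implicit H from valence).
  C: 7 × 12.011 = 84.077
  H: 6 × 1.008 = 6.048
  O: 1 × 15.999 = 15.999
Sum: 7×12.011 + 6×1.008 + 1×15.999 = 106.124 → 106.12 g/mol.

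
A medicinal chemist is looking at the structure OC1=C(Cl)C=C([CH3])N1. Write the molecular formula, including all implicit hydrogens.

C5H6ClNO

Walk through each heavy atom and fill implicit hydrogens from standard valence (C 4, N 3, O 2, S 2, halogen 1):
  atom 1: O, bond orders sum to 1 (valence 2) → 1 H
  atom 2: C, bond orders sum to 4 (valence 4) → 0 H
  atom 3: C, bond orders sum to 4 (valence 4) → 0 H
  atom 4: Cl (halogen, monovalent) → 0 H
  atom 5: C, bond orders sum to 3 (valence 4) → 1 H
  atom 6: C, bond orders sum to 4 (valence 4) → 0 H
  atom 7: C with explicit H count 3
  atom 8: N, bond orders sum to 2 (valence 3) → 1 H
Totals → C:5, H:6, Cl:1, N:1, O:1.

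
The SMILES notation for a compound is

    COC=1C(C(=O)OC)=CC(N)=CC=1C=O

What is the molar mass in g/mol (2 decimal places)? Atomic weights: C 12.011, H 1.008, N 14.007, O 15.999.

209.20 g/mol

First, the molecular formula is C10H11NO4 (counting implicit H from valence).
  C: 10 × 12.011 = 120.110
  H: 11 × 1.008 = 11.088
  N: 1 × 14.007 = 14.007
  O: 4 × 15.999 = 63.996
Sum: 10×12.011 + 11×1.008 + 1×14.007 + 4×15.999 = 209.201 → 209.20 g/mol.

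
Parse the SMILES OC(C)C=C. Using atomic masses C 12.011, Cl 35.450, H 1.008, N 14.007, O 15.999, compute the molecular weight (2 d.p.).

First, the molecular formula is C4H8O (counting implicit H from valence).
  C: 4 × 12.011 = 48.044
  H: 8 × 1.008 = 8.064
  O: 1 × 15.999 = 15.999
Sum: 4×12.011 + 8×1.008 + 1×15.999 = 72.107 → 72.11 g/mol.

72.11 g/mol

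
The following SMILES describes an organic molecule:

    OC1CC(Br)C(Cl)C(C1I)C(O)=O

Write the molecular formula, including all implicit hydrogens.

Walk through each heavy atom and fill implicit hydrogens from standard valence (C 4, N 3, O 2, S 2, halogen 1):
  atom 1: O, bond orders sum to 1 (valence 2) → 1 H
  atom 2: C, bond orders sum to 3 (valence 4) → 1 H
  atom 3: C, bond orders sum to 2 (valence 4) → 2 H
  atom 4: C, bond orders sum to 3 (valence 4) → 1 H
  atom 5: Br (halogen, monovalent) → 0 H
  atom 6: C, bond orders sum to 3 (valence 4) → 1 H
  atom 7: Cl (halogen, monovalent) → 0 H
  atom 8: C, bond orders sum to 3 (valence 4) → 1 H
  atom 9: C, bond orders sum to 3 (valence 4) → 1 H
  atom 10: I (halogen, monovalent) → 0 H
  atom 11: C, bond orders sum to 4 (valence 4) → 0 H
  atom 12: O, bond orders sum to 1 (valence 2) → 1 H
  atom 13: O, bond orders sum to 2 (valence 2) → 0 H
Totals → C:7, H:9, Br:1, Cl:1, I:1, O:3.

C7H9BrClIO3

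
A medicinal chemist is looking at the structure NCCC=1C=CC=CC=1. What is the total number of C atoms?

8

Count every carbon token in the SMILES (each C, including those in ring-closure positions and inside branches).
Carbon count: 8.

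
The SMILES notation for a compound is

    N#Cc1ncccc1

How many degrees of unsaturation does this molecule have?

Molecular formula: C6H4N2.
DoU = (2C + 2 + N − H − X) / 2, where X is the halogen count and O/S are ignored.
    = (2·6 + 2 + 2 − 4 − 0) / 2 = 12 / 2 = 6.

6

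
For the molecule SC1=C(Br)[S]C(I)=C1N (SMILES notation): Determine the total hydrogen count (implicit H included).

Walk through each heavy atom and fill implicit hydrogens from standard valence (C 4, N 3, O 2, S 2, halogen 1):
  atom 1: S, bond orders sum to 1 (valence 2) → 1 H
  atom 2: C, bond orders sum to 4 (valence 4) → 0 H
  atom 3: C, bond orders sum to 4 (valence 4) → 0 H
  atom 4: Br (halogen, monovalent) → 0 H
  atom 5: S with explicit H count 0
  atom 6: C, bond orders sum to 4 (valence 4) → 0 H
  atom 7: I (halogen, monovalent) → 0 H
  atom 8: C, bond orders sum to 4 (valence 4) → 0 H
  atom 9: N, bond orders sum to 1 (valence 3) → 2 H
Total hydrogens: 3.

3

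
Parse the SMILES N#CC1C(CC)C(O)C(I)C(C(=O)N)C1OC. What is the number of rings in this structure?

In SMILES, each pair of matching ring-closure digits denotes one ring-closing bond; the number of such bonds equals the number of independent rings.
Ring-closure bonds here: 1.

1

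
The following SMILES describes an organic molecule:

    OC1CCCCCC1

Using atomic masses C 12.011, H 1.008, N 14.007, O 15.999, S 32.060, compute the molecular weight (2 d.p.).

114.19 g/mol

First, the molecular formula is C7H14O (counting implicit H from valence).
  C: 7 × 12.011 = 84.077
  H: 14 × 1.008 = 14.112
  O: 1 × 15.999 = 15.999
Sum: 7×12.011 + 14×1.008 + 1×15.999 = 114.188 → 114.19 g/mol.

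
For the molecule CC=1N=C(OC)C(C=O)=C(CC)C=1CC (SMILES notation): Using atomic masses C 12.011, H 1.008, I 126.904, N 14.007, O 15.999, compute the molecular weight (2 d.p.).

First, the molecular formula is C12H17NO2 (counting implicit H from valence).
  C: 12 × 12.011 = 144.132
  H: 17 × 1.008 = 17.136
  N: 1 × 14.007 = 14.007
  O: 2 × 15.999 = 31.998
Sum: 12×12.011 + 17×1.008 + 1×14.007 + 2×15.999 = 207.273 → 207.27 g/mol.

207.27 g/mol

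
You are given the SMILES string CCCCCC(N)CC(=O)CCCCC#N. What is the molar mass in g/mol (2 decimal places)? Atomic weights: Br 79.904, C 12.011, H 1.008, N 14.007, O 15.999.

First, the molecular formula is C13H24N2O (counting implicit H from valence).
  C: 13 × 12.011 = 156.143
  H: 24 × 1.008 = 24.192
  N: 2 × 14.007 = 28.014
  O: 1 × 15.999 = 15.999
Sum: 13×12.011 + 24×1.008 + 2×14.007 + 1×15.999 = 224.348 → 224.35 g/mol.

224.35 g/mol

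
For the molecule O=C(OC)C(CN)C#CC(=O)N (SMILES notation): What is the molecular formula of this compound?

C7H10N2O3

Walk through each heavy atom and fill implicit hydrogens from standard valence (C 4, N 3, O 2, S 2, halogen 1):
  atom 1: O, bond orders sum to 2 (valence 2) → 0 H
  atom 2: C, bond orders sum to 4 (valence 4) → 0 H
  atom 3: O, bond orders sum to 2 (valence 2) → 0 H
  atom 4: C, bond orders sum to 1 (valence 4) → 3 H
  atom 5: C, bond orders sum to 3 (valence 4) → 1 H
  atom 6: C, bond orders sum to 2 (valence 4) → 2 H
  atom 7: N, bond orders sum to 1 (valence 3) → 2 H
  atom 8: C, bond orders sum to 4 (valence 4) → 0 H
  atom 9: C, bond orders sum to 4 (valence 4) → 0 H
  atom 10: C, bond orders sum to 4 (valence 4) → 0 H
  atom 11: O, bond orders sum to 2 (valence 2) → 0 H
  atom 12: N, bond orders sum to 1 (valence 3) → 2 H
Totals → C:7, H:10, N:2, O:3.
In Hill order: C7H10N2O3.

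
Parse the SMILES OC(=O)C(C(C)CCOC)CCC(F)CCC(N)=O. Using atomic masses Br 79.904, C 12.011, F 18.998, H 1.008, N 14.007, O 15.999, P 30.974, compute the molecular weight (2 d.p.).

First, the molecular formula is C13H24FNO4 (counting implicit H from valence).
  C: 13 × 12.011 = 156.143
  F: 1 × 18.998 = 18.998
  H: 24 × 1.008 = 24.192
  N: 1 × 14.007 = 14.007
  O: 4 × 15.999 = 63.996
Sum: 13×12.011 + 1×18.998 + 24×1.008 + 1×14.007 + 4×15.999 = 277.336 → 277.34 g/mol.

277.34 g/mol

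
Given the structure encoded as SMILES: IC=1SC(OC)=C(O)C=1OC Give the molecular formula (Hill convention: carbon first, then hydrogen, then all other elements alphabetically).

C6H7IO3S

Walk through each heavy atom and fill implicit hydrogens from standard valence (C 4, N 3, O 2, S 2, halogen 1):
  atom 1: I (halogen, monovalent) → 0 H
  atom 2: C, bond orders sum to 4 (valence 4) → 0 H
  atom 3: S, bond orders sum to 2 (valence 2) → 0 H
  atom 4: C, bond orders sum to 4 (valence 4) → 0 H
  atom 5: O, bond orders sum to 2 (valence 2) → 0 H
  atom 6: C, bond orders sum to 1 (valence 4) → 3 H
  atom 7: C, bond orders sum to 4 (valence 4) → 0 H
  atom 8: O, bond orders sum to 1 (valence 2) → 1 H
  atom 9: C, bond orders sum to 4 (valence 4) → 0 H
  atom 10: O, bond orders sum to 2 (valence 2) → 0 H
  atom 11: C, bond orders sum to 1 (valence 4) → 3 H
Totals → C:6, H:7, I:1, O:3, S:1.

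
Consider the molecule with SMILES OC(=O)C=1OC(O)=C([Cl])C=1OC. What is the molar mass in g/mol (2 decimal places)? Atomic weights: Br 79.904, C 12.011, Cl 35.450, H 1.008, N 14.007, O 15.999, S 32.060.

192.55 g/mol

First, the molecular formula is C6H5ClO5 (counting implicit H from valence).
  C: 6 × 12.011 = 72.066
  Cl: 1 × 35.450 = 35.450
  H: 5 × 1.008 = 5.040
  O: 5 × 15.999 = 79.995
Sum: 6×12.011 + 1×35.450 + 5×1.008 + 5×15.999 = 192.551 → 192.55 g/mol.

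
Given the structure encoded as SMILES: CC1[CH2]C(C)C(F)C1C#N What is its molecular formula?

C8H12FN

Walk through each heavy atom and fill implicit hydrogens from standard valence (C 4, N 3, O 2, S 2, halogen 1):
  atom 1: C, bond orders sum to 1 (valence 4) → 3 H
  atom 2: C, bond orders sum to 3 (valence 4) → 1 H
  atom 3: C with explicit H count 2
  atom 4: C, bond orders sum to 3 (valence 4) → 1 H
  atom 5: C, bond orders sum to 1 (valence 4) → 3 H
  atom 6: C, bond orders sum to 3 (valence 4) → 1 H
  atom 7: F (halogen, monovalent) → 0 H
  atom 8: C, bond orders sum to 3 (valence 4) → 1 H
  atom 9: C, bond orders sum to 4 (valence 4) → 0 H
  atom 10: N, bond orders sum to 3 (valence 3) → 0 H
Totals → C:8, H:12, F:1, N:1.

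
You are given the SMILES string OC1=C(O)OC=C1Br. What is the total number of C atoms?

Count every carbon token in the SMILES (each C, including those in ring-closure positions and inside branches).
Carbon count: 4.

4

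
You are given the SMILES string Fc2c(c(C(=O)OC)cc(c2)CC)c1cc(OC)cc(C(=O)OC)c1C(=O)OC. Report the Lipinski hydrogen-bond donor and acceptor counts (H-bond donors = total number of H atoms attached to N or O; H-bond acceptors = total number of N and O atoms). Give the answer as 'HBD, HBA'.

0, 7

Donors: find every N or O and count the H atoms it carries.
  atom 6 (O): bond orders sum to 2 → 0 H
  atom 7 (O): bond orders sum to 2 → 0 H
  atom 17 (O): bond orders sum to 2 → 0 H
  atom 22 (O): bond orders sum to 2 → 0 H
  atom 23 (O): bond orders sum to 2 → 0 H
  atom 27 (O): bond orders sum to 2 → 0 H
  atom 28 (O): bond orders sum to 2 → 0 H
Lipinski HBD = 0.
Acceptors: N atoms = 0, O atoms = 7 → HBA = 7.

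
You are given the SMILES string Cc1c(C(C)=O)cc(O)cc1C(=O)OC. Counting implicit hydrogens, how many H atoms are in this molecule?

Walk through each heavy atom and fill implicit hydrogens from standard valence (C 4, N 3, O 2, S 2, halogen 1); for lowercase aromatic atoms, an aromatic c carries 1 H when it has two neighbours and 0 H with three, and aromatic n carries 0 H:
  atom 1: C, bond orders sum to 1 (valence 4) → 3 H
  atom 2: aromatic c, 3 neighbours → 0 H
  atom 3: aromatic c, 3 neighbours → 0 H
  atom 4: C, bond orders sum to 4 (valence 4) → 0 H
  atom 5: C, bond orders sum to 1 (valence 4) → 3 H
  atom 6: O, bond orders sum to 2 (valence 2) → 0 H
  atom 7: aromatic c, 2 neighbours → 1 H
  atom 8: aromatic c, 3 neighbours → 0 H
  atom 9: O, bond orders sum to 1 (valence 2) → 1 H
  atom 10: aromatic c, 2 neighbours → 1 H
  atom 11: aromatic c, 3 neighbours → 0 H
  atom 12: C, bond orders sum to 4 (valence 4) → 0 H
  atom 13: O, bond orders sum to 2 (valence 2) → 0 H
  atom 14: O, bond orders sum to 2 (valence 2) → 0 H
  atom 15: C, bond orders sum to 1 (valence 4) → 3 H
Total hydrogens: 12.

12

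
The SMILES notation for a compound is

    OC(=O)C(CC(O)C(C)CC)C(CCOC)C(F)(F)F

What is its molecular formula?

Walk through each heavy atom and fill implicit hydrogens from standard valence (C 4, N 3, O 2, S 2, halogen 1):
  atom 1: O, bond orders sum to 1 (valence 2) → 1 H
  atom 2: C, bond orders sum to 4 (valence 4) → 0 H
  atom 3: O, bond orders sum to 2 (valence 2) → 0 H
  atom 4: C, bond orders sum to 3 (valence 4) → 1 H
  atom 5: C, bond orders sum to 2 (valence 4) → 2 H
  atom 6: C, bond orders sum to 3 (valence 4) → 1 H
  atom 7: O, bond orders sum to 1 (valence 2) → 1 H
  atom 8: C, bond orders sum to 3 (valence 4) → 1 H
  atom 9: C, bond orders sum to 1 (valence 4) → 3 H
  atom 10: C, bond orders sum to 2 (valence 4) → 2 H
  atom 11: C, bond orders sum to 1 (valence 4) → 3 H
  atom 12: C, bond orders sum to 3 (valence 4) → 1 H
  atom 13: C, bond orders sum to 2 (valence 4) → 2 H
  atom 14: C, bond orders sum to 2 (valence 4) → 2 H
  atom 15: O, bond orders sum to 2 (valence 2) → 0 H
  atom 16: C, bond orders sum to 1 (valence 4) → 3 H
  atom 17: C, bond orders sum to 4 (valence 4) → 0 H
  atom 18: F (halogen, monovalent) → 0 H
  atom 19: F (halogen, monovalent) → 0 H
  atom 20: F (halogen, monovalent) → 0 H
Totals → C:13, H:23, F:3, O:4.

C13H23F3O4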